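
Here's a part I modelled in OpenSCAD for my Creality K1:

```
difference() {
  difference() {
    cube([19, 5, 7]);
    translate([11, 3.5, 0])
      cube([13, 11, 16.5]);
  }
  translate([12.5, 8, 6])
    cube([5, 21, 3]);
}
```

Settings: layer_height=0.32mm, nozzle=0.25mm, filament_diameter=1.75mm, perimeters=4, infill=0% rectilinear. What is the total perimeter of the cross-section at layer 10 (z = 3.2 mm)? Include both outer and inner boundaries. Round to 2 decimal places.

48.00 mm

At z = 3.2 mm: the 19×5 cube contributes its full rectangle (perimeter 48.00 mm); the 13×11 cube at (11, 3.5) contributes its full rectangle (perimeter 48.00 mm); Subtracting the remaining from the first: starting from the 19×5 cube, the 13×11 cube at (11, 3.5) partially overlaps it — only the 12.00 mm² overlap (of its 143.00 mm²) is removed, clipping the outline — boundary = 48.00 mm; the cube at (12.5, 8) does not reach this height (z outside [6, 9]); Subtracting the remaining from the first: none of the subtracted shapes is present at this height, so the result so far is unchanged — boundary = 48.00 mm. Overall, the cross-section is a single solid region. Total boundary length (outer) = 48.00 mm.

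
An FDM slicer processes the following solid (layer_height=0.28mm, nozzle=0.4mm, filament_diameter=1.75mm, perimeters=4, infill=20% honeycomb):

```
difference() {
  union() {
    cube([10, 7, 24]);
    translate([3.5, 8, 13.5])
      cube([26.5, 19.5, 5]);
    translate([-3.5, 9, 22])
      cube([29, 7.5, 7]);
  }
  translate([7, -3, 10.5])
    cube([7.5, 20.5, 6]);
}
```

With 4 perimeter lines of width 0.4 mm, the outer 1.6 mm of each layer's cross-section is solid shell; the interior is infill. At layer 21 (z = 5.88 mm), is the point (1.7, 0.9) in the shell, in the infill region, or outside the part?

shell

At z = 5.88 mm: the 10×7 cube contributes its full rectangle; the cube at (3.5, 8) is absent (z outside [13.5, 18.5]); the cube at (-3.5, 9) does not reach this height (z outside [22, 29]); Taking the union: only the 10×7 cube is present, so the union is just that shape — 1 connected region; the cube at (7, -3) is not intersected at this z (z outside [10.5, 16.5]); Taking the first minus the rest: none of the subtracted shapes is present at this height, so the result so far is unchanged — 1 connected region. Overall, the cross-section is a single solid region. The nearest boundary edge runs (0.00, 0.00)→(10.00, 0.00); distance from the point to it = 0.90 mm. The point is inside the cross-section, 0.90 mm from the nearest boundary — within the 1.6 mm shell band (4 × 0.4).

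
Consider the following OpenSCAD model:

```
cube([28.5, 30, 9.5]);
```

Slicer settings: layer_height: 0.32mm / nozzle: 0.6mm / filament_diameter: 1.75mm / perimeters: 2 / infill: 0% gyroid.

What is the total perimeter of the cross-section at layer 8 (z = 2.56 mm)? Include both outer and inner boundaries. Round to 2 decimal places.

At z = 2.56 mm: the cube (footprint 28.5×30) is included at this height (perimeter 117.00 mm). Overall, the cross-section is a single solid region. Total boundary length (outer) = 117.00 mm.

117.00 mm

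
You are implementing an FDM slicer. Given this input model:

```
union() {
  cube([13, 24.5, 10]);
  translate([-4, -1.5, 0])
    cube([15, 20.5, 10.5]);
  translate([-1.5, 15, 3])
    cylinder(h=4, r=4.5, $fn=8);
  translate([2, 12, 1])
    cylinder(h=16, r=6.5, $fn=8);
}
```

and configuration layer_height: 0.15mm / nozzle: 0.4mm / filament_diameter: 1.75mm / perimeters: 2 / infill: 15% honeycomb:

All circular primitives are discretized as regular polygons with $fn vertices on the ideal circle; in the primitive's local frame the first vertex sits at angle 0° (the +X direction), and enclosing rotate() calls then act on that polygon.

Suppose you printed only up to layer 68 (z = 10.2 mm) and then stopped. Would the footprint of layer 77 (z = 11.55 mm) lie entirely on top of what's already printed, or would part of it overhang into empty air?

Compare the two slices. At z = 10.2: the cube does not reach this height (z outside [0, 10]); the cube at (-4, -1.5) is present — its section is the full 15×20.5 rectangle (area 307.50 mm²); the cylinder at (-1.5, 15) is not intersected at this z (z outside [3, 7]); the r=6.5 cylinder at (2, 12) contributes a regular 8-gon of circumradius 6.5 (area = (8/2)·6.500²·sin(360°/8) = 119.50 mm²); Combining (union): the regions partially overlap — summed areas 427.00 mm² minus the doubly-counted overlap 118.90 mm² gives 308.10 mm² — area = 308.10 mm². At z = 11.55: the cube does not reach this height (z outside [0, 10]); the cube at (-4, -1.5) is absent (z outside [0, 10.5]); the cylinder at (-1.5, 15) is absent (z outside [3, 7]); the cylinder at (2, 12): section is a regular 8-gon, circumradius r=6.5 (area = (8/2)·6.500²·sin(360°/8) = 119.50 mm²); Merging all regions: only the r=6.5 cylinder at (2, 12) is present, so the union is just that shape — area = 119.50 mm². Checking containment: the cross-section at z = 11.55 is a subset of the cross-section at z = 10.2.

entirely on top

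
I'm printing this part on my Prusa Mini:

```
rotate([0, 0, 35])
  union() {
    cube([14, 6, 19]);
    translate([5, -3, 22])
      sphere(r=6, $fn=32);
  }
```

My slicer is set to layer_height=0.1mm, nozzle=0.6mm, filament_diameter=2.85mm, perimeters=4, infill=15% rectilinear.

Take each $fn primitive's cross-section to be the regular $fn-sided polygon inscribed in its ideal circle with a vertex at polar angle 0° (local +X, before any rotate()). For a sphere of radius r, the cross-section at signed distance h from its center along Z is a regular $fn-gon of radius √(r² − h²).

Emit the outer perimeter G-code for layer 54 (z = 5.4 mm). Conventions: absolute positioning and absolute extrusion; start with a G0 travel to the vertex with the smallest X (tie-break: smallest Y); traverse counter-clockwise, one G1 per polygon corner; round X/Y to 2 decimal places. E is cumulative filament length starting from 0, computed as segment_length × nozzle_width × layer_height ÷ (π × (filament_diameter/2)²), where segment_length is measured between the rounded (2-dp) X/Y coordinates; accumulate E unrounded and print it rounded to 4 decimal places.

G0 X-3.44 Y4.91 Z5.40
G1 X0.00 Y0.00 E0.0564
G1 X11.47 Y8.03 E0.1881
G1 X8.03 Y12.94 E0.2445
G1 X-3.44 Y4.91 E0.3761

At z = 5.4 mm: the cube is present — its section is the full 14×6 rectangle; the sphere at (5, -3) is not intersected at this z (|z−center|=16.600 > r=6); Taking the union: only the 14×6 cube is present, so the union is just that shape — 1 connected region; (rotated 35° about Z; rotation is an isometry so areas/perimeters/island counts are preserved). The outline is a single polygon with 4 vertices. Extrusion per mm of travel: 0.6 × 0.1 / (π × 1.425²) = 0.009405. Accumulating E over each segment gives final E = 0.3761.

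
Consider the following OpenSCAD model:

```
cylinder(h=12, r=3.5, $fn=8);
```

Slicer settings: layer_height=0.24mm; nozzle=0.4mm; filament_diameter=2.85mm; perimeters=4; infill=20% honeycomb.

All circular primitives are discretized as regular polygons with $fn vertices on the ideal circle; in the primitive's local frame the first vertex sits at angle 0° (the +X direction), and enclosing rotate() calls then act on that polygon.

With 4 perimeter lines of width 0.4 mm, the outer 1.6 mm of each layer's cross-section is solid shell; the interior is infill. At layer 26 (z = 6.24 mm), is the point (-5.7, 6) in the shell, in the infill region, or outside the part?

outside

At z = 6.24 mm: the r=3.5 cylinder gives a regular 8-gon of circumradius 3.5 (constant along its height). Overall, the cross-section is a single solid region. The nearest boundary edge runs (0.00, 3.50)→(-2.47, 2.47); distance from the point to it = 4.78 mm. The point is not inside any of the regions above, so it lies outside the cross-section (4.78 mm from the nearest boundary).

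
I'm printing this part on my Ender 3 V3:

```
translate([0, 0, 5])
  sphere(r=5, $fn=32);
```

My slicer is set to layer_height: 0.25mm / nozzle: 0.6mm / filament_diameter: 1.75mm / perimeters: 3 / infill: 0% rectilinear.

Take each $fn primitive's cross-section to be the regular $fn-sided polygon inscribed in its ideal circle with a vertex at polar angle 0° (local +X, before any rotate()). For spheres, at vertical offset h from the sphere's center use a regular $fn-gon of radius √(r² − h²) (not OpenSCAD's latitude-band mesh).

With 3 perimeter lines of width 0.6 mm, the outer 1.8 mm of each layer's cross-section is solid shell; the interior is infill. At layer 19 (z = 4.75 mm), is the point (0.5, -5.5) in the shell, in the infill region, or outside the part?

At z = 4.75 mm: the sphere: section is a regular 32-gon, circumradius = √(r²−h²) = √(5²−0.25²) = 4.994. Overall, the cross-section is a single solid region. The nearest boundary edge runs (-0.00, -4.99)→(0.97, -4.90); distance from the point to it = 0.55 mm. The point is not inside any of the regions above, so it lies outside the cross-section (0.55 mm from the nearest boundary).

outside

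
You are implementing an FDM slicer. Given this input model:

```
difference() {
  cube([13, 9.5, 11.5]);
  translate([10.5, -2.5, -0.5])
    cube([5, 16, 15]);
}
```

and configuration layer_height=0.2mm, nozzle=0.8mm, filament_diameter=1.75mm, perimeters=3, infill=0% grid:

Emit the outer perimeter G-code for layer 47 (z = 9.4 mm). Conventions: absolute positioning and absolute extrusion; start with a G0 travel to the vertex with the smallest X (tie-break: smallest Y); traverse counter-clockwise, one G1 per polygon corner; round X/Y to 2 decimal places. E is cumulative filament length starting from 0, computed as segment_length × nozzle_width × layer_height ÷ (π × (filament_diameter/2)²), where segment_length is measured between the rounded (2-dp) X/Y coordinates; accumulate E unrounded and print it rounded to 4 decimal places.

At z = 9.4 mm: the 13×9.5 cube contributes its full rectangle; the cube at (10.5, -2.5) (footprint 5×16) is included at this height; After the difference (first − rest): starting from the 13×9.5 cube, the 5×16 cube at (10.5, -2.5) partially overlaps it — only the 23.75 mm² overlap (of its 80.00 mm²) is removed, clipping the outline — 1 connected region. The outline is a single polygon with 4 vertices. Extrusion per mm of travel: 0.8 × 0.2 / (π × 0.875²) = 0.066520. Accumulating E over each segment gives final E = 2.6608.

G0 X0.00 Y0.00 Z9.40
G1 X10.50 Y0.00 E0.6985
G1 X10.50 Y9.50 E1.3304
G1 X0.00 Y9.50 E2.0289
G1 X0.00 Y0.00 E2.6608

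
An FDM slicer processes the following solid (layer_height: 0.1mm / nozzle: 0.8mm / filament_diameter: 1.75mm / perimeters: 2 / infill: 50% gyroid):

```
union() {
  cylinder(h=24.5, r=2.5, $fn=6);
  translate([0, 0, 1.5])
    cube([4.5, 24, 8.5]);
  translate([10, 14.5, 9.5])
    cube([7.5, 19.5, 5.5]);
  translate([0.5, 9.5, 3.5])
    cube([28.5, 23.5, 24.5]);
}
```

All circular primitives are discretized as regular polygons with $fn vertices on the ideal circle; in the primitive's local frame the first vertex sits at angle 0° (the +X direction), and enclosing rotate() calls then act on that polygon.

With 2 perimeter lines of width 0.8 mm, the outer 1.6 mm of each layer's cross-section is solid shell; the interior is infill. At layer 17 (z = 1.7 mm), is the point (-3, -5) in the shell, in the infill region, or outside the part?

At z = 1.7 mm: the cylinder: section is a regular 6-gon, circumradius r=2.5; the 4.5×24 cube contributes its full rectangle; the cube at (10, 14.5) is absent (z outside [9.5, 15]); the cube at (0.5, 9.5) is not intersected at this z (z outside [3.5, 28]); Taking the union: the regions partially overlap (shared area 4.06 mm²), so overlapping operands fuse into one piece — 1 connected region. Overall, the cross-section is a single solid region. The nearest boundary edge runs (1.25, -2.17)→(-1.25, -2.17); distance from the point to it = 3.33 mm. The point is not inside any of the regions above, so it lies outside the cross-section (3.33 mm from the nearest boundary).

outside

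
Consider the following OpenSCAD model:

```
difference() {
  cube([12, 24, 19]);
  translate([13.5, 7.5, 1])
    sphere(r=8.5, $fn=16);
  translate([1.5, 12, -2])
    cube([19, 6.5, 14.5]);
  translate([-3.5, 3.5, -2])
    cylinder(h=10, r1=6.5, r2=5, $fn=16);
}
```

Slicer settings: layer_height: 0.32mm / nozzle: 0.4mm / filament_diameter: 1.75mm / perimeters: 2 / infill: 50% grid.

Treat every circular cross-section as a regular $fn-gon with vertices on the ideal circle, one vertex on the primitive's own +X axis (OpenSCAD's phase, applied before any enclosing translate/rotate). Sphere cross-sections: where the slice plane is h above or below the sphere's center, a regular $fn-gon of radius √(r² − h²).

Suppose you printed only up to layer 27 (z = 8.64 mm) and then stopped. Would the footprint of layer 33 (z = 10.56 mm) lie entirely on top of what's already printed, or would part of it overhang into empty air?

part overhangs

Compare the two slices. At z = 8.64: the cube is present — its section is the full 12×24 rectangle (area 288.00 mm²); the sphere at (13.5, 7.5): section is a regular 16-gon, circumradius = √(r²−h²) = √(8.5²−7.64²) = 3.726 (area = (16/2)·3.726²·sin(360°/16) = 42.49 mm²); the cube at (1.5, 12) is present — its section is the full 19×6.5 rectangle (area 123.50 mm²); the cone at (-3.5, 3.5) does not reach this height (z outside [-2, 8]); Subtracting the remaining from the first: starting from the 12×24 cube (288.00 mm²), the r=8.5 sphere at (13.5, 7.5) partially overlaps it — only the 10.52 mm² overlap (of its 42.49 mm²) is removed, clipping the outline; the 19×6.5 cube at (1.5, 12) partially overlaps it — only the 68.25 mm² overlap (of its 123.50 mm²) is removed, clipping the outline — area = 209.23 mm². At z = 10.56: the cube (footprint 12×24) is included at this height (area 288.00 mm²); the sphere at (13.5, 7.5) does not reach this height (|z−center|=9.560 > r=8.5); the cube at (1.5, 12) (footprint 19×6.5) is included at this height (area 123.50 mm²); the cone at (-3.5, 3.5) does not reach this height (z outside [-2, 8]); Taking the first minus the rest: starting from the 12×24 cube (288.00 mm²), the 19×6.5 cube at (1.5, 12) partially overlaps it — only the 68.25 mm² overlap (of its 123.50 mm²) is removed, clipping the outline — area = 219.75 mm². Checking containment: at z = 10.56 the cross-section extends beyond the z = 8.64 cross-section by about 10.52 mm².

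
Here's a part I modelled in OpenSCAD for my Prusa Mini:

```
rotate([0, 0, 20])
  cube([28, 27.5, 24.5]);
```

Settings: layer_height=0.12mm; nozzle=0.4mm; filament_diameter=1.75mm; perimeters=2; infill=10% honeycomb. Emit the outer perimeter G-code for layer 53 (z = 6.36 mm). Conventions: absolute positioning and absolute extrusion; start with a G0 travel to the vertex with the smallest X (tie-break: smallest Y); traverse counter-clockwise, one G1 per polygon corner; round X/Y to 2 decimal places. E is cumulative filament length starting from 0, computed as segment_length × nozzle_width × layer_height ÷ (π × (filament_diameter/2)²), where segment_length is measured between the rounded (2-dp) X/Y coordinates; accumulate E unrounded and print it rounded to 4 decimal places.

At z = 6.36 mm: the cube (footprint 28×27.5) is included at this height; (whole slice rotated 20° about Z — lengths, areas and connectivity unchanged). The outline is a single polygon with 4 vertices. Extrusion per mm of travel: 0.4 × 0.12 / (π × 0.875²) = 0.019956. Accumulating E over each segment gives final E = 2.2152.

G0 X-9.41 Y25.84 Z6.36
G1 X0.00 Y0.00 E0.5488
G1 X26.31 Y9.58 E1.1076
G1 X16.91 Y35.42 E1.6563
G1 X-9.41 Y25.84 E2.2152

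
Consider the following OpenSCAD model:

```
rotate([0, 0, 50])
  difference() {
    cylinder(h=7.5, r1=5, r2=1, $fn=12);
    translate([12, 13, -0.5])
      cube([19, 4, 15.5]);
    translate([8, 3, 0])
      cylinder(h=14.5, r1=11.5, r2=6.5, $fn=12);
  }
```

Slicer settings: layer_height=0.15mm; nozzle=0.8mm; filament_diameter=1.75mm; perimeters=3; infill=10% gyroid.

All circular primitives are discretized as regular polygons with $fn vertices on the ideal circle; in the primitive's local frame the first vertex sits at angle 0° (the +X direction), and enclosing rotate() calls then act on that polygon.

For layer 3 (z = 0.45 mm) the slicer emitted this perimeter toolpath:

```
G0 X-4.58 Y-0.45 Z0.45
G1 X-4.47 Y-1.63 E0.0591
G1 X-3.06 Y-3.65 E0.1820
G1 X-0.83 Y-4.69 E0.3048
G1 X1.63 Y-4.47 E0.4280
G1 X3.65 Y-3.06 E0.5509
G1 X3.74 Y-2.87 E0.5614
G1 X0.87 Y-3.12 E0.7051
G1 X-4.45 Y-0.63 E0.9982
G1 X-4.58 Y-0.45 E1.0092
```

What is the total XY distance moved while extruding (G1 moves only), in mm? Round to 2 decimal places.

Sum the Euclidean lengths of each G1 segment: total = 20.23 mm.

20.23 mm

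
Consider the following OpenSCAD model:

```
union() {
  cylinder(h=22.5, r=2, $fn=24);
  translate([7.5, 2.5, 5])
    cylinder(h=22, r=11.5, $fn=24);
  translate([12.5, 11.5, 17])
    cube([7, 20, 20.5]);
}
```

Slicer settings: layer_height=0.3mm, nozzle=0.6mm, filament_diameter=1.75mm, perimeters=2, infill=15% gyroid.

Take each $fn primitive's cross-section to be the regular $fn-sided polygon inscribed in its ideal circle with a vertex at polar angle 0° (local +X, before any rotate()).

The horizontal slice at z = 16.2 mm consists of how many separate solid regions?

1

At z = 16.2 mm: the cylinder: section is a regular 24-gon, circumradius r=2; the r=11.5 cylinder at (7.5, 2.5) gives a regular 24-gon of circumradius 11.5 (constant along its height); the cube at (12.5, 11.5) is not intersected at this z (z outside [17, 37.5]); Taking the union: the r=2 cylinder lies entirely inside the r=11.5 cylinder at (7.5, 2.5), so the union is just the r=11.5 cylinder at (7.5, 2.5) — 1 connected region. The result has 1 disconnected region.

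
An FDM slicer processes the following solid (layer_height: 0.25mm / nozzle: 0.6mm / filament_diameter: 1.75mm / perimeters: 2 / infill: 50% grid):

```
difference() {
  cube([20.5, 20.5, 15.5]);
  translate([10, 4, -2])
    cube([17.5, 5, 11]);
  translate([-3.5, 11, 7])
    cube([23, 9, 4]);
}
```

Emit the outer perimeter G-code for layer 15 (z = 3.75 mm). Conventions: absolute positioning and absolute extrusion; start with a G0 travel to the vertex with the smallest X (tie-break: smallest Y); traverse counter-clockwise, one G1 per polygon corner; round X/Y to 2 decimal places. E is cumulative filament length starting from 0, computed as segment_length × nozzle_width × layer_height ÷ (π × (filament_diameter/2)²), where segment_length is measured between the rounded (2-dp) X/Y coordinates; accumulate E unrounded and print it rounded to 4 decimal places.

At z = 3.75 mm: the 20.5×20.5 cube contributes its full rectangle; the cube at (10, 4) (footprint 17.5×5) is included at this height; the cube at (-3.5, 11) does not reach this height (z outside [7, 11]); After the difference (first − rest): starting from the 20.5×20.5 cube, the 17.5×5 cube at (10, 4) partially overlaps it — only the 52.50 mm² overlap (of its 87.50 mm²) is removed, clipping the outline — 1 connected region. The outline is a single polygon with 8 vertices. Extrusion per mm of travel: 0.6 × 0.25 / (π × 0.875²) = 0.062363. Accumulating E over each segment gives final E = 6.4234.

G0 X0.00 Y0.00 Z3.75
G1 X20.50 Y0.00 E1.2784
G1 X20.50 Y4.00 E1.5279
G1 X10.00 Y4.00 E2.1827
G1 X10.00 Y9.00 E2.4945
G1 X20.50 Y9.00 E3.1493
G1 X20.50 Y20.50 E3.8665
G1 X0.00 Y20.50 E5.1449
G1 X0.00 Y0.00 E6.4234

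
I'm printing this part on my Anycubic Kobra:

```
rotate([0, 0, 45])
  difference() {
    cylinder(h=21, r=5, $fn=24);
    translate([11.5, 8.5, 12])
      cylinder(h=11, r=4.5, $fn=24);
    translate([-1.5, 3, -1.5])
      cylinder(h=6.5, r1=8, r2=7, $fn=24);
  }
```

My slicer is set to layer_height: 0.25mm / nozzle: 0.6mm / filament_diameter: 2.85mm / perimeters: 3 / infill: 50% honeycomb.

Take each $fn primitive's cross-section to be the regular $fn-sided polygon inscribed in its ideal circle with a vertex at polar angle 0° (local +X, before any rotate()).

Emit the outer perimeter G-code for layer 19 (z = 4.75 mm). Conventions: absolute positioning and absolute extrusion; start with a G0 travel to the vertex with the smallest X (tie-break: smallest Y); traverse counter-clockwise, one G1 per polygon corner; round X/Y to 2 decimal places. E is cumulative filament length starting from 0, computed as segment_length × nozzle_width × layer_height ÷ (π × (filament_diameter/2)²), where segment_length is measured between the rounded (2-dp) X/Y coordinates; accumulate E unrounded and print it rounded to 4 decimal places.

G0 X0.46 Y-4.94 Z4.75
G1 X1.29 Y-4.83 E0.0197
G1 X2.50 Y-4.33 E0.0505
G1 X3.54 Y-3.54 E0.0812
G1 X4.33 Y-2.50 E0.1119
G1 X4.83 Y-1.29 E0.1427
G1 X5.00 Y0.00 E0.1733
G1 X4.83 Y1.29 E0.2039
G1 X4.33 Y2.50 E0.2346
G1 X3.54 Y3.54 E0.2654
G1 X3.26 Y3.75 E0.2736
G1 X3.62 Y2.88 E0.2957
G1 X3.86 Y1.06 E0.3389
G1 X3.62 Y-0.76 E0.3821
G1 X2.91 Y-2.46 E0.4254
G1 X1.79 Y-3.92 E0.4686
G1 X0.46 Y-4.94 E0.5080

At z = 4.75 mm: the cylinder: section is a regular 24-gon, circumradius r=5; the cylinder at (11.5, 8.5) does not reach this height (z outside [12, 23]); the cone at (-1.5, 3): at t=0.962 of its height the radius interpolates to r₁+(r₂−r₁)t = 7.038, giving a regular 24-gon of that circumradius; After the difference (first − rest): starting from the r=5 cylinder, the cone at (-1.5, 3) partially overlaps it — only the 68.29 mm² overlap (of its 153.86 mm²) is removed, clipping the outline — 1 connected region; (rotated 45° about Z; rotation is an isometry so areas/perimeters/island counts are preserved). The outline is a single polygon with 16 vertices. Extrusion per mm of travel: 0.6 × 0.25 / (π × 1.425²) = 0.023513. Accumulating E over each segment gives final E = 0.5080.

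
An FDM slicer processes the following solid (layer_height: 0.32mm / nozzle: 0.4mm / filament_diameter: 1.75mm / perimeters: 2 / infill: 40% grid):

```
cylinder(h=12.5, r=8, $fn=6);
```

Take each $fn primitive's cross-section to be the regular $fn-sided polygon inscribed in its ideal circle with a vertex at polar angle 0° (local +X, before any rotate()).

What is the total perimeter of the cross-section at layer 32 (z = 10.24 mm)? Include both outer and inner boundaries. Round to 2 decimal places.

At z = 10.24 mm: the r=8 cylinder contributes a regular 6-gon of circumradius 8 (perimeter = 2·6·8.000·sin(180°/6) = 48.00 mm). Overall, the cross-section is a single solid region. Total boundary length (outer) = 48.00 mm.

48.00 mm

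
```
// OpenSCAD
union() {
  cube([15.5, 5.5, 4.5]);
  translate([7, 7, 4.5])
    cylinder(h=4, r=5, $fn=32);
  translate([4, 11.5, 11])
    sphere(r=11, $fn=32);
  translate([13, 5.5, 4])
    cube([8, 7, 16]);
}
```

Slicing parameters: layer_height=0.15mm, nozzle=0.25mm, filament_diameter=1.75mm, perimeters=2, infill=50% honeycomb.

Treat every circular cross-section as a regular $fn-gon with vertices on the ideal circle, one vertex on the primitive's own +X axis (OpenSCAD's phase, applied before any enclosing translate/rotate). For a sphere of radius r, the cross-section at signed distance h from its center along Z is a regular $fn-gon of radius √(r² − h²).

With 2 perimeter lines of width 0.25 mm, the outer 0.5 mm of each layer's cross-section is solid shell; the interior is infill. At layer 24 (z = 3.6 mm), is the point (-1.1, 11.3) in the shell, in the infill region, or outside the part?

infill

At z = 3.6 mm: the 15.5×5.5 cube contributes its full rectangle; the cylinder at (7, 7) is not intersected at this z (z outside [4.5, 8.5]); the r=11 sphere at (4, 11.5) slices to a regular 32-gon of circumradius 8.139 (√(r²−h²) with h=7.4 from center); the cube at (13, 5.5) is absent (z outside [4, 20]); Combining (union): the regions partially overlap (shared area 14.99 mm²), so overlapping operands fuse into one piece — 1 connected region. Overall, the cross-section is a single solid region. The nearest boundary edge runs (-3.98, 9.91)→(-4.14, 11.50); distance from the point to it = 3.00 mm. The point is inside the cross-section and 3.00 mm from the nearest boundary — more than the 0.5 mm shell width (2 × 0.25), so it's in the infill interior.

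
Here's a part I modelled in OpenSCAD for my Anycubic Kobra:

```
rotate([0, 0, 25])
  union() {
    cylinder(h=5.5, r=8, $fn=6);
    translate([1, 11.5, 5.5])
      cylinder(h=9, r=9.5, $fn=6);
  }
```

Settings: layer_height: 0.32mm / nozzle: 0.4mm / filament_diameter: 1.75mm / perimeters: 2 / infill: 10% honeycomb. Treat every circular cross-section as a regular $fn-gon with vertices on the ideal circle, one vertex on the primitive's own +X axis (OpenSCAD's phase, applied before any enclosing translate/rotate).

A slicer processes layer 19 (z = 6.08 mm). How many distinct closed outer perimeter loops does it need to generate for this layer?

1

At z = 6.08 mm: the cylinder does not reach this height (z outside [0, 5.5]); the cylinder at (1, 11.5): section is a regular 6-gon, circumradius r=9.5; Merging all regions: only the r=9.5 cylinder at (1, 11.5) is present, so the union is just that shape — 1 connected region; (rotated 25° about Z; rotation is an isometry so areas/perimeters/island counts are preserved). The result has 1 disconnected region.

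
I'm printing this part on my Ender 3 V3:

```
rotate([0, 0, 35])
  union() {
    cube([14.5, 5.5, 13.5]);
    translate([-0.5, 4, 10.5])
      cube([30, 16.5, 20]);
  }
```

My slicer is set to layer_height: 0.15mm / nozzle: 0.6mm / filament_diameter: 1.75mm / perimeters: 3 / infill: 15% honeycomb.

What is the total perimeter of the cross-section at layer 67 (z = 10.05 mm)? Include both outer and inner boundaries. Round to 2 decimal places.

At z = 10.05 mm: the cube is present — its section is the full 14.5×5.5 rectangle (perimeter 40.00 mm); the cube at (-0.5, 4) does not reach this height (z outside [10.5, 30.5]); Taking the union: only the 14.5×5.5 cube is present, so the union is just that shape — boundary = 40.00 mm; (rotated 35° about Z; rotation is an isometry so areas/perimeters/island counts are preserved). Overall, the cross-section is a single solid region. Total boundary length (outer) = 40.00 mm.

40.00 mm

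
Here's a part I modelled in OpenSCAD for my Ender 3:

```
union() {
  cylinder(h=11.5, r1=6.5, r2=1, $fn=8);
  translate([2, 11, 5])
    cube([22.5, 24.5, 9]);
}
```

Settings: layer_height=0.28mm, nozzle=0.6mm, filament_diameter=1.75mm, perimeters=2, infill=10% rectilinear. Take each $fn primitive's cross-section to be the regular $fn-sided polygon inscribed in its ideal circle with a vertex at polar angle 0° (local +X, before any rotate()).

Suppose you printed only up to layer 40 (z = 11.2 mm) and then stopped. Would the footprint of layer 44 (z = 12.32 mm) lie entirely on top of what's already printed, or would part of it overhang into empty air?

Compare the two slices. At z = 11.2: the cone contributes a regular 8-gon of circumradius 1.143 (interpolated between r1=6.5 and r2=1 at t=0.974) (area = (8/2)·1.143²·sin(360°/8) = 3.70 mm²); the 22.5×24.5 cube at (2, 11) contributes its full rectangle (area 551.25 mm²); Combining (union): the 2 present regions are separate (no shared area or edge), so areas and boundary lengths simply add and each stays a separate island — area = 554.95 mm². At z = 12.32: the cone is absent (z outside [0, 11.5]); the cube at (2, 11) is present — its section is the full 22.5×24.5 rectangle (area 551.25 mm²); Combining (union): only the 22.5×24.5 cube at (2, 11) is present, so the union is just that shape — area = 551.25 mm². Checking containment: the cross-section at z = 12.32 is a subset of the cross-section at z = 11.2.

entirely on top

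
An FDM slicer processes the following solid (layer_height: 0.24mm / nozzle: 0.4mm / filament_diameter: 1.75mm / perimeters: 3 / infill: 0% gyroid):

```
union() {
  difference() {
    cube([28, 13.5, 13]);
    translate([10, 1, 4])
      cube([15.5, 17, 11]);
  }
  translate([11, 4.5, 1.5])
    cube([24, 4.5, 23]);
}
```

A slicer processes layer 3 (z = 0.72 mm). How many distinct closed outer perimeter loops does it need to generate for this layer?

At z = 0.72 mm: the 28×13.5 cube contributes its full rectangle; the cube at (10, 1) is absent (z outside [4, 15]); Taking the first minus the rest: none of the subtracted shapes is present at this height, so the 28×13.5 cube is unchanged — 1 connected region; the cube at (11, 4.5) does not reach this height (z outside [1.5, 24.5]); Merging all regions: only the result so far is present, so the union is just that shape — 1 connected region. The result has 1 disconnected region.

1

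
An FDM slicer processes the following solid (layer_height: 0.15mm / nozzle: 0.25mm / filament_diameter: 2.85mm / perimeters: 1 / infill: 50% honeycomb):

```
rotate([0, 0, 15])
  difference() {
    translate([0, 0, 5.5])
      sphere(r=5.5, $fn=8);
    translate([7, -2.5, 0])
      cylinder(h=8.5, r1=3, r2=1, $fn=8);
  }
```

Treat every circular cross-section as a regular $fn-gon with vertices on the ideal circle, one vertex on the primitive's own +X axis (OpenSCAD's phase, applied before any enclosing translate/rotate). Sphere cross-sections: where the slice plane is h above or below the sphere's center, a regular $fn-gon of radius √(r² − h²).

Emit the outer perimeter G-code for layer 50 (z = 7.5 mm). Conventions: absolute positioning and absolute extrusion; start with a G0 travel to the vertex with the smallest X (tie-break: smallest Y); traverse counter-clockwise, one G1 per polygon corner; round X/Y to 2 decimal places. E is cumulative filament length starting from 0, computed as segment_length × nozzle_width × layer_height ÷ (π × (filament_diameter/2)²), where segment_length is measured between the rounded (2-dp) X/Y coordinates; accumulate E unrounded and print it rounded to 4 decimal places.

At z = 7.5 mm: the sphere: section is a regular 8-gon, circumradius = √(r²−h²) = √(5.5²−2²) = 5.123; the cone at (7, -2.5): at t=0.882 of its height the radius interpolates to r₁+(r₂−r₁)t = 1.235, giving a regular 8-gon of that circumradius; Taking the first minus the rest: starting from the r=5.5 sphere, the cone at (7, -2.5) misses the remaining region (no effect) — 1 connected region; (whole slice rotated 15° about Z — lengths, areas and connectivity unchanged). The outline is a single polygon with 8 vertices. Extrusion per mm of travel: 0.25 × 0.15 / (π × 1.425²) = 0.005878. Accumulating E over each segment gives final E = 0.1845.

G0 X-4.95 Y-1.33 Z7.50
G1 X-2.56 Y-4.44 E0.0231
G1 X1.33 Y-4.95 E0.0461
G1 X4.44 Y-2.56 E0.0692
G1 X4.95 Y1.33 E0.0922
G1 X2.56 Y4.44 E0.1153
G1 X-1.33 Y4.95 E0.1384
G1 X-4.44 Y2.56 E0.1614
G1 X-4.95 Y-1.33 E0.1845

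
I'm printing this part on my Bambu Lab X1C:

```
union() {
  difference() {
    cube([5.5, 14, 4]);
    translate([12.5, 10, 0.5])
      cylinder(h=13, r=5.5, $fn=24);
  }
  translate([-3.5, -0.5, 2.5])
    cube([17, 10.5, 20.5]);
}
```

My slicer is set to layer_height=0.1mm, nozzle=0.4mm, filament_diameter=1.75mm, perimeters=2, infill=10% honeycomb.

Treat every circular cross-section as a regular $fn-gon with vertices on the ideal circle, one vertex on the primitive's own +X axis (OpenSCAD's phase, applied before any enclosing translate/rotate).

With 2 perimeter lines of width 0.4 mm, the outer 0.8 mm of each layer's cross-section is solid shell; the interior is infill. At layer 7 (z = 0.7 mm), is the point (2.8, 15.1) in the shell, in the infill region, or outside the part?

outside

At z = 0.7 mm: the 5.5×14 cube contributes its full rectangle; the cylinder at (12.5, 10): section is a regular 24-gon, circumradius r=5.5; Taking the first minus the rest: starting from the 5.5×14 cube, the r=5.5 cylinder at (12.5, 10) misses the remaining region (no effect) — 1 connected region; the cube at (-3.5, -0.5) is absent (z outside [2.5, 23]); Merging all regions: only that combined region is present, so the union is just that shape — 1 connected region. Overall, the cross-section is a single solid region. The nearest boundary edge runs (0.00, 14.00)→(5.50, 14.00); distance from the point to it = 1.10 mm. The point is not inside any of the regions above, so it lies outside the cross-section (1.10 mm from the nearest boundary).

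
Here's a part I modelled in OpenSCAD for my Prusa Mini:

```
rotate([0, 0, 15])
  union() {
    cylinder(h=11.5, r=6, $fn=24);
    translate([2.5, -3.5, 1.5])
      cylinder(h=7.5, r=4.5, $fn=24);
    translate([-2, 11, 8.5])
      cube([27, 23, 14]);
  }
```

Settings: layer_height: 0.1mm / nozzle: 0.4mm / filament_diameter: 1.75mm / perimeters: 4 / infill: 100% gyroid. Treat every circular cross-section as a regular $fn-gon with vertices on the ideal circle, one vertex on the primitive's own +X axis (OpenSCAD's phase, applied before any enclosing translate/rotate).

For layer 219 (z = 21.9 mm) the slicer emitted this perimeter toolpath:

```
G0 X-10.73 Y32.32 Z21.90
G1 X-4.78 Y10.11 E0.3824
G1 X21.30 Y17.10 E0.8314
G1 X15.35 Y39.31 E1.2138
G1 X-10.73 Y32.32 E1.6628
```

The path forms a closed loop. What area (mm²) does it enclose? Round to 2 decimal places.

Apply the shoelace formula to the sequence of (X, Y) vertices; enclosed area = 620.83 mm².

620.83 mm²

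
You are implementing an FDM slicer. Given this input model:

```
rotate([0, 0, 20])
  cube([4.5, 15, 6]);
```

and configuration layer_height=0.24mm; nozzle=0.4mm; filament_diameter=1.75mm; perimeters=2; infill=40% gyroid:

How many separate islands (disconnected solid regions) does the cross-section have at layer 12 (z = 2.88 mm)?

At z = 2.88 mm: the cube is present — its section is the full 4.5×15 rectangle; (rotated 20° about Z; rotation is an isometry so areas/perimeters/island counts are preserved). Overall, the cross-section is a single solid region. Island count = 1.

1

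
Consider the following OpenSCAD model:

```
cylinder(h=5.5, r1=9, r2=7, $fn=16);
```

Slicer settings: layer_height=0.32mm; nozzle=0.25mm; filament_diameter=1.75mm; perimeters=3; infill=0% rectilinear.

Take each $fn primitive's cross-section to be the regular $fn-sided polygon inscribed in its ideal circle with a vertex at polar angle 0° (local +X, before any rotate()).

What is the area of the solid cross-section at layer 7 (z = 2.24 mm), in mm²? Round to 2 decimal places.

At z = 2.24 mm: the cone: at t=0.407 of its height the radius interpolates to r₁+(r₂−r₁)t = 8.185, giving a regular 16-gon of that circumradius (area = (16/2)·8.185²·sin(360°/16) = 205.12 mm²). Overall, the cross-section is a single solid region. Net area = 205.12 mm².

205.12 mm²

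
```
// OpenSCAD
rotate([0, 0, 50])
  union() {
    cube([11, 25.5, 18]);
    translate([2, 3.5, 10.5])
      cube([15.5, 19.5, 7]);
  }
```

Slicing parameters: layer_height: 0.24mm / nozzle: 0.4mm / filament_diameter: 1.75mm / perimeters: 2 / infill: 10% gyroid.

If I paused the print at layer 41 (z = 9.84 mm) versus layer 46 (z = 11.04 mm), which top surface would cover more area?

Layer 41 (z = 9.84): the cube is present — its section is the full 11×25.5 rectangle (area 280.50 mm²); the cube at (2, 3.5) does not reach this height (z outside [10.5, 17.5]); Taking the union: only the 11×25.5 cube is present, so the union is just that shape — area = 280.50 mm²; (whole slice rotated 50° about Z — lengths, areas and connectivity unchanged). So its area = 280.50 mm². Layer 46 (z = 11.04): the 11×25.5 cube contributes its full rectangle (area 280.50 mm²); the 15.5×19.5 cube at (2, 3.5) contributes its full rectangle (area 302.25 mm²); Merging all regions: the regions partially overlap — summed areas 582.75 mm² minus the doubly-counted overlap 175.50 mm² gives 407.25 mm² — area = 407.25 mm²; (rotated 50° about Z; rotation is an isometry so areas/perimeters/island counts are preserved). So its area = 407.25 mm². Layer 46 is larger (407.25 vs 280.50 mm²).

layer 46 (z = 11.04 mm)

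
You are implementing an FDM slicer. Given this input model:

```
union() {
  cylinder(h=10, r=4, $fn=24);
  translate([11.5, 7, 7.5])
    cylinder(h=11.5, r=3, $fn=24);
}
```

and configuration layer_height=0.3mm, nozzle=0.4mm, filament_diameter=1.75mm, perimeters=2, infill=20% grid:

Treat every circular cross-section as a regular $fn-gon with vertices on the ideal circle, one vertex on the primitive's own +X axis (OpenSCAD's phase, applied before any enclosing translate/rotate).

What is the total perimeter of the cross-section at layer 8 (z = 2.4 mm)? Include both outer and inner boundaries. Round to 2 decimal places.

25.06 mm

At z = 2.4 mm: the cylinder: section is a regular 24-gon, circumradius r=4 (perimeter = 2·24·4.000·sin(180°/24) = 25.06 mm); the cylinder at (11.5, 7) is not intersected at this z (z outside [7.5, 19]); Taking the union: only the r=4 cylinder is present, so the union is just that shape — boundary = 25.06 mm. Overall, the cross-section is a single solid region. Total boundary length (outer) = 25.06 mm.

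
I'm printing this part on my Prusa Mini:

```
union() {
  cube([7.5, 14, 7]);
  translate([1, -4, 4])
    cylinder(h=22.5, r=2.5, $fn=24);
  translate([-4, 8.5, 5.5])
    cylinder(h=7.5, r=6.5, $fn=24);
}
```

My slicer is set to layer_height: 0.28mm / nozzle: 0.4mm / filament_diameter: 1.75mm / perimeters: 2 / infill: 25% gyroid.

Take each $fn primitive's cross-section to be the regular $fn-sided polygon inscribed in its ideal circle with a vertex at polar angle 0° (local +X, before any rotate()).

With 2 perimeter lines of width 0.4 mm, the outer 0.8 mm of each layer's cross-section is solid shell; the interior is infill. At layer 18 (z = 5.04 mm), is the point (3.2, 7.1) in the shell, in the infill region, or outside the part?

At z = 5.04 mm: the cube (footprint 7.5×14) is included at this height; the r=2.5 cylinder at (1, -4) gives a regular 24-gon of circumradius 2.5 (constant along its height); the cylinder at (-4, 8.5) is not intersected at this z (z outside [5.5, 13]); Merging all regions: the 2 present regions are separate (no shared area or edge), so areas and boundary lengths simply add and each stays a separate island — 2 connected regions. Overall, the cross-section has 2 separate islands. The nearest boundary edge runs (0.00, 0.00)→(0.00, 14.00); distance from the point to it = 3.20 mm. (Shell/infill is judged within the island containing the point — the largest one.) The point is inside the cross-section and 3.20 mm from the nearest boundary — more than the 0.8 mm shell width (2 × 0.4), so it's in the infill interior.

infill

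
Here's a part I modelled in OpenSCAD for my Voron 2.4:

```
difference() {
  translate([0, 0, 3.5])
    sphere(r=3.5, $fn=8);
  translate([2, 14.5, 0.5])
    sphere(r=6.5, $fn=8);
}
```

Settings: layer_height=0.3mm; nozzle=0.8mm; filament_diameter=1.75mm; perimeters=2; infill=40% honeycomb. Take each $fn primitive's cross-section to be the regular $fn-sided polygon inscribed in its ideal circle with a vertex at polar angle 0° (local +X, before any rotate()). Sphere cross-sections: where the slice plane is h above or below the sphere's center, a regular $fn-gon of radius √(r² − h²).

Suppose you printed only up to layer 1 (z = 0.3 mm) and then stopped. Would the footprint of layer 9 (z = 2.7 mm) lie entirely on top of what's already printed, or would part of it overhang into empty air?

Compare the two slices. At z = 0.3: the r=3.5 sphere slices to a regular 8-gon of circumradius 1.418 (√(r²−h²) with h=3.2 from center) (area = (8/2)·1.418²·sin(360°/8) = 5.69 mm²); the r=6.5 sphere at (2, 14.5) contributes a regular 8-gon of circumradius √(6.5²−0.2²) = 6.497 (area = (8/2)·6.497²·sin(360°/8) = 119.39 mm²); After the difference (first − rest): starting from the r=3.5 sphere (5.69 mm²), the r=6.5 sphere at (2, 14.5) misses the remaining region (no effect) — area = 5.69 mm². At z = 2.7: the r=3.5 sphere contributes a regular 8-gon of circumradius √(3.5²−0.8²) = 3.407 (area = (8/2)·3.407²·sin(360°/8) = 32.84 mm²); the r=6.5 sphere at (2, 14.5) slices to a regular 8-gon of circumradius 6.116 (√(r²−h²) with h=2.2 from center) (area = (8/2)·6.116²·sin(360°/8) = 105.81 mm²); After the difference (first − rest): starting from the r=3.5 sphere (32.84 mm²), the r=6.5 sphere at (2, 14.5) misses the remaining region (no effect) — area = 32.84 mm². Checking containment: at z = 2.7 the cross-section extends beyond the z = 0.3 cross-section by about 27.15 mm².

part overhangs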